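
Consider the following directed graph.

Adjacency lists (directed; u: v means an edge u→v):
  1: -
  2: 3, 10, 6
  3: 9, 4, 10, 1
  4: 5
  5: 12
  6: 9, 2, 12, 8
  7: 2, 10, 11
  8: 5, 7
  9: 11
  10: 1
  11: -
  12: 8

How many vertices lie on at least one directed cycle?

A vertex is on a directed cycle iff it belongs to a strongly connected component of size ≥ 2 (or has a self-loop).
The vertices on cycles are {2, 3, 4, 5, 6, 7, 8, 12} — 8 in total.

8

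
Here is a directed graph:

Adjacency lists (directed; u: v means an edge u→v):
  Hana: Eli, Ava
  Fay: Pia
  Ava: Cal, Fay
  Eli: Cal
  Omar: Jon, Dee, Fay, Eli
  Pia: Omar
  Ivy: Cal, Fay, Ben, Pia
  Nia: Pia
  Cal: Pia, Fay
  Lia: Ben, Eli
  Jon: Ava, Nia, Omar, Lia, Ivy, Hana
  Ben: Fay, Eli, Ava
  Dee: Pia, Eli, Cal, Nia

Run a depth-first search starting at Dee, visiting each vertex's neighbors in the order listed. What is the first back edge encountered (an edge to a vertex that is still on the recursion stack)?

DFS from Dee (visiting each vertex's neighbors in the order listed); mark gray on enter, black on exit:
Dee gray
  Pia gray
    Omar gray
      Jon gray
        Ava gray
          Cal gray
            Cal→Pia: Pia is gray → back edge
First back edge: Cal → Pia.

Cal->Pia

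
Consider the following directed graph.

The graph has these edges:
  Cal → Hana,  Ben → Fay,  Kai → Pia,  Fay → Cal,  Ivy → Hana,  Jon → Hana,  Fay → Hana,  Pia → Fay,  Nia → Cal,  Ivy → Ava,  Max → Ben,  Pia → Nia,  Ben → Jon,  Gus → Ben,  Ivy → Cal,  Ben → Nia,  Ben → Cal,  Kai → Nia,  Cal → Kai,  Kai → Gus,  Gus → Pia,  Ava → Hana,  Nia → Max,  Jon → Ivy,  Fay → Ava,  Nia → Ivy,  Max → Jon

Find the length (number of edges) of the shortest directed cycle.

3

For each vertex v, BFS finds the shortest path from v back to v.
The shortest such closed walk is Kai → Nia → Cal → Kai, length 3.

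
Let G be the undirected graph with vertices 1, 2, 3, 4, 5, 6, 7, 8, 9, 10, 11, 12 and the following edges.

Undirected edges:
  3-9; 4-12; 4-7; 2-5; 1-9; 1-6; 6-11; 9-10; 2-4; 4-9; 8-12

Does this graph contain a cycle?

DFS, tracking each vertex's parent; an edge to a visited non-parent vertex closes a cycle.
Start from 6:
visit 6 (parent –)
  visit 1 (parent 6)
    visit 9 (parent 1)
      visit 3 (parent 9)
        3–9: parent, skip
      9–1: parent, skip
      visit 10 (parent 9)
        10–9: parent, skip
      visit 4 (parent 9)
        visit 12 (parent 4)
          12–4: parent, skip
          visit 8 (parent 12)
            8–12: parent, skip
        visit 7 (parent 4)
          7–4: parent, skip
        4–9: parent, skip
        visit 2 (parent 4)
          visit 5 (parent 2)
            5–2: parent, skip
          2–4: parent, skip
    1–6: parent, skip
  visit 11 (parent 6)
    11–6: parent, skip
No non-parent visited neighbor found — the graph is a forest.

No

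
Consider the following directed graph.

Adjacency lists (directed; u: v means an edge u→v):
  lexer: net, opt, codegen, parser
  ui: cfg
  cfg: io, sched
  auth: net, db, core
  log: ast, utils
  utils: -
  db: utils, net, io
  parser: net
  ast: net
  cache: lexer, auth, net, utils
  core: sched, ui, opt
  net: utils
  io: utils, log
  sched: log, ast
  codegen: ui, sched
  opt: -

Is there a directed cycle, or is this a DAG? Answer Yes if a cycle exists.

DFS with white/gray/black marking, starting from codegen:
codegen gray
  ui gray
    cfg gray
      io gray
        utils gray
        utils black
        log gray
          ast gray
            net gray
              net→utils: utils black — skip
            net black
          ast black
          log→utils: utils black — skip
        log black
      io black
      sched gray
        sched→log: log black — skip
        sched→ast: ast black — skip
      sched black
    cfg black
  ui black
  codegen→sched: sched black — skip
codegen black
lexer gray
  lexer→net: net black — skip
  opt gray
  opt black
  lexer→codegen: codegen black — skip
  parser gray
    parser→net: net black — skip
  parser black
lexer black
auth gray
  auth→net: net black — skip
  db gray
    db→utils: utils black — skip
    db→net: net black — skip
    db→io: io black — skip
  db black
  core gray
    core→sched: sched black — skip
    core→ui: ui black — skip
    core→opt: opt black — skip
  core black
auth black
cache gray
  cache→lexer: lexer black — skip
  cache→auth: auth black — skip
  cache→net: net black — skip
  cache→utils: utils black — skip
cache black
Every edge goes to a white or black vertex — no back edge, so the graph is acyclic.

No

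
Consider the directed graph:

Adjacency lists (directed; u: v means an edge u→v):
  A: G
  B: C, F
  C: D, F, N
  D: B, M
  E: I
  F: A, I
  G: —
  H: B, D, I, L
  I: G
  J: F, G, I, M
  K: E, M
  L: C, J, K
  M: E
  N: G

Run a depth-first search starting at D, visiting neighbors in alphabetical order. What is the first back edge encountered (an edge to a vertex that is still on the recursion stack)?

C->D

DFS from D (visiting neighbors in alphabetical order); mark gray on enter, black on exit:
D gray
  B gray
    C gray
      C→D: D is gray → back edge
First back edge: C → D.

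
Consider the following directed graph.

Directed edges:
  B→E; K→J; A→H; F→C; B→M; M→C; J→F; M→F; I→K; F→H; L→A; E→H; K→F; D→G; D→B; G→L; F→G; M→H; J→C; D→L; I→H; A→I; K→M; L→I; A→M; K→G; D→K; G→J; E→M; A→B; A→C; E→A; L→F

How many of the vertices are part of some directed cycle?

A vertex is on a directed cycle iff it belongs to a strongly connected component of size ≥ 2 (or has a self-loop).
The vertices on cycles are {A, B, E, F, G, I, J, K, L, M} — 10 in total.

10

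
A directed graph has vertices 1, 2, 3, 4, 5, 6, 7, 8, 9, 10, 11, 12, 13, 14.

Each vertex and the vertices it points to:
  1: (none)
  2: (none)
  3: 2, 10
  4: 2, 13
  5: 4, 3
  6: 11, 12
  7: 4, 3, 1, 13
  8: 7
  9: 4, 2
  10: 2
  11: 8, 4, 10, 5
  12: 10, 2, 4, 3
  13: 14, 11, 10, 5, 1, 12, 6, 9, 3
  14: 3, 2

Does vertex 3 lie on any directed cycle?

No

3 lies on a cycle iff there is a path from 3 back to itself.
Exploring from 3, it never reaches itself; equivalently, its strongly connected component is a singleton.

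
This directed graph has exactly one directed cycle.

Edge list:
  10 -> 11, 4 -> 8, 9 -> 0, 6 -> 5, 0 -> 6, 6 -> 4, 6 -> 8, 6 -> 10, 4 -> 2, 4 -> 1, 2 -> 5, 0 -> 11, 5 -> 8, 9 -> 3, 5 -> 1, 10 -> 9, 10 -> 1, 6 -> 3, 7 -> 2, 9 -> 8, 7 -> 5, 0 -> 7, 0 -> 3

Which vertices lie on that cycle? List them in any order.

0, 6, 9, 10

DFS with gray/black marking from 0:
0 gray
  11 gray
  11 black
  7 gray
    5 gray
      8 gray
      8 black
      1 gray
      1 black
    5 black
    2 gray
      2→5: 5 black — skip
    2 black
  7 black
  3 gray
  3 black
  6 gray
    6→3: 3 black — skip
    4 gray
      4→8: 8 black — skip
      4→1: 1 black — skip
      4→2: 2 black — skip
    4 black
    10 gray
      10→1: 1 black — skip
      10→11: 11 black — skip
      9 gray
        9→8: 8 black — skip
        9→3: 3 black — skip
        9→0: 0 is gray → back edge
Back edge closes the cycle 0 → 6 → 10 → 9 → 0; its vertices are {0, 6, 9, 10}.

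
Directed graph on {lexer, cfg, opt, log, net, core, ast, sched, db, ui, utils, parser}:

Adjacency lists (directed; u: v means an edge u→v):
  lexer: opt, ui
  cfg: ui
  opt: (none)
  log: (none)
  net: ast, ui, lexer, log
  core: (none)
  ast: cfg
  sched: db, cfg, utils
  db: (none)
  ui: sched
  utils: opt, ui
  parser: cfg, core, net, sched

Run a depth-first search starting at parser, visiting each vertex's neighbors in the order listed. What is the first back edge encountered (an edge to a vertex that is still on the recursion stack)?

sched->cfg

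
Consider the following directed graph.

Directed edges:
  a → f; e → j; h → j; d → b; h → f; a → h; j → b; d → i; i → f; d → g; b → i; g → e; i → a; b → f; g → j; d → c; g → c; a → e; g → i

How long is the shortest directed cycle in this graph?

For each vertex v, BFS finds the shortest path from v back to v.
The shortest such closed walk is i → a → h → j → b → i, length 5.

5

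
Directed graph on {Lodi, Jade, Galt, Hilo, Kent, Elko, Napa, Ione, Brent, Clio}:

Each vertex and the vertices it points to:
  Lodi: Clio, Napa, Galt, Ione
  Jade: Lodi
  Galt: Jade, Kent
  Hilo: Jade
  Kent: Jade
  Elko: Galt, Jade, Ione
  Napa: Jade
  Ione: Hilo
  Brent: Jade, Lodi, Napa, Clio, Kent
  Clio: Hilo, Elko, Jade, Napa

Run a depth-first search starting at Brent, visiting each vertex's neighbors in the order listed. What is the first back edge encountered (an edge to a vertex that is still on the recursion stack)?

Hilo->Jade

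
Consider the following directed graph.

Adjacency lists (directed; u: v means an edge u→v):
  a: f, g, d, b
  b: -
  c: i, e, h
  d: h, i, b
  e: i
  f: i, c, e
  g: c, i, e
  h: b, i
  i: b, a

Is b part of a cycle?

No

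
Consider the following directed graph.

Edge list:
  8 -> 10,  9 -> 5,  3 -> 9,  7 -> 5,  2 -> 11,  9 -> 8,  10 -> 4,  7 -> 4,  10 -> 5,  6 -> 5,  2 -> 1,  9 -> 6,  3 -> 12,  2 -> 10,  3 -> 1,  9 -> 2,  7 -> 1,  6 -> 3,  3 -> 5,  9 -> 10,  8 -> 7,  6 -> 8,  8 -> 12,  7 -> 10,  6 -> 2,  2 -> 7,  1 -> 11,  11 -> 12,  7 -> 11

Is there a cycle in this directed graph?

Yes

DFS with white/gray/black marking, starting from 1:
1 gray
  11 gray
    12 gray
    12 black
  11 black
1 black
2 gray
  2→11: 11 black — skip
  10 gray
    4 gray
    4 black
    5 gray
    5 black
  10 black
  7 gray
    7→10: 10 black — skip
    7→1: 1 black — skip
    7→11: 11 black — skip
    7→5: 5 black — skip
    7→4: 4 black — skip
  7 black
  2→1: 1 black — skip
2 black
3 gray
  3→1: 1 black — skip
  3→5: 5 black — skip
  3→12: 12 black — skip
  9 gray
    8 gray
      8→12: 12 black — skip
      8→10: 10 black — skip
      8→7: 7 black — skip
    8 black
    9→10: 10 black — skip
    9→5: 5 black — skip
    6 gray
      6→8: 8 black — skip
      6→5: 5 black — skip
      6→2: 2 black — skip
      6→3: 3 is gray → back edge
Back edge found, so a cycle exists: 3 → 9 → 6 → 3.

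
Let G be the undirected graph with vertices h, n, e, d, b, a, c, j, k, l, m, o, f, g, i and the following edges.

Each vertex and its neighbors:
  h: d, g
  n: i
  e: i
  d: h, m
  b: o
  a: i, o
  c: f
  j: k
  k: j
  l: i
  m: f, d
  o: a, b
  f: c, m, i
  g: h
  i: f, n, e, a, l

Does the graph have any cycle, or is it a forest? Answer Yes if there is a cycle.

DFS, tracking each vertex's parent; an edge to a visited non-parent vertex closes a cycle.
Start from n:
visit n (parent –)
  visit i (parent n)
    visit f (parent i)
      visit c (parent f)
        c–f: parent, skip
      visit m (parent f)
        m–f: parent, skip
        visit d (parent m)
          visit h (parent d)
            h–d: parent, skip
            visit g (parent h)
              g–h: parent, skip
          d–m: parent, skip
      f–i: parent, skip
    i–n: parent, skip
    visit e (parent i)
      e–i: parent, skip
    visit a (parent i)
      a–i: parent, skip
      visit o (parent a)
        o–a: parent, skip
        visit b (parent o)
          b–o: parent, skip
    visit l (parent i)
      l–i: parent, skip
visit j (parent –)
  visit k (parent j)
    k–j: parent, skip
No non-parent visited neighbor found — the graph is a forest.

No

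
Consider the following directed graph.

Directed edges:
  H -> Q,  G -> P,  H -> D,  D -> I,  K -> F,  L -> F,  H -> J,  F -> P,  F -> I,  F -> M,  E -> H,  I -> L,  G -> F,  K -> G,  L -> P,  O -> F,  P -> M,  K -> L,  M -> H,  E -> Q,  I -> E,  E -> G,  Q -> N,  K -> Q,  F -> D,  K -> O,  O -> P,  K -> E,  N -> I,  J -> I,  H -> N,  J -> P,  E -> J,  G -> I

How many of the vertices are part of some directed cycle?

12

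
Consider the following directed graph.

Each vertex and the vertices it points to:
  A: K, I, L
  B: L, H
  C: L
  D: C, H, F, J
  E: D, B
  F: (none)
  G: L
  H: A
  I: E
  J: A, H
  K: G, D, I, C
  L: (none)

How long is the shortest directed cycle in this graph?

4

For each vertex v, BFS finds the shortest path from v back to v.
The shortest such closed walk is K → D → H → A → K, length 4.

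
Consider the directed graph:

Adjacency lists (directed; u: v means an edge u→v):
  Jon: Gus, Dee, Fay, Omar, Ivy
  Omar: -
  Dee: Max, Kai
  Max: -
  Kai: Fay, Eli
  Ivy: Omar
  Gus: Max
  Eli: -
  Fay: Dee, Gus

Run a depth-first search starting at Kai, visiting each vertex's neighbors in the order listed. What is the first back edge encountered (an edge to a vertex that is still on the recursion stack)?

DFS from Kai (visiting each vertex's neighbors in the order listed); mark gray on enter, black on exit:
Kai gray
  Fay gray
    Dee gray
      Max gray
      Max black
      Dee→Kai: Kai is gray → back edge
First back edge: Dee → Kai.

Dee→Kai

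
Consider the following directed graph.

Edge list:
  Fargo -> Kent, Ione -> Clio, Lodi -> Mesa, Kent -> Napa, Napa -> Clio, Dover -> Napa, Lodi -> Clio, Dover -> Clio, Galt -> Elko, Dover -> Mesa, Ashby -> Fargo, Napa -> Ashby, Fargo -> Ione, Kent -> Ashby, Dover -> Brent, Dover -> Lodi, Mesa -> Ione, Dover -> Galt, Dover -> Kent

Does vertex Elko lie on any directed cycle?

No

Elko lies on a cycle iff there is a path from Elko back to itself.
Exploring from Elko, it never reaches itself; equivalently, its strongly connected component is a singleton.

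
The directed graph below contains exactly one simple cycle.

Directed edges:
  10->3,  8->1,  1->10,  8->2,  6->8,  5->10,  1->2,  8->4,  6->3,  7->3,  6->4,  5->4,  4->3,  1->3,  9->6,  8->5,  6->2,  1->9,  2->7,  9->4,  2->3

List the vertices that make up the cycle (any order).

1, 6, 8, 9

DFS with gray/black marking from 8:
8 gray
  2 gray
    3 gray
    3 black
    7 gray
      7→3: 3 black — skip
    7 black
  2 black
  1 gray
    10 gray
      10→3: 3 black — skip
    10 black
    1→3: 3 black — skip
    9 gray
      6 gray
        6→8: 8 is gray → back edge
Back edge closes the cycle 8 → 1 → 9 → 6 → 8; its vertices are {1, 6, 8, 9}.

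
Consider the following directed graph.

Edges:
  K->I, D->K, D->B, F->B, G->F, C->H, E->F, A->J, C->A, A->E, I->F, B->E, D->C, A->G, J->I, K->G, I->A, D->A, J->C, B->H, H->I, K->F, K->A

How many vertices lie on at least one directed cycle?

A vertex is on a directed cycle iff it belongs to a strongly connected component of size ≥ 2 (or has a self-loop).
The vertices on cycles are {A, B, C, E, F, G, H, I, J} — 9 in total.

9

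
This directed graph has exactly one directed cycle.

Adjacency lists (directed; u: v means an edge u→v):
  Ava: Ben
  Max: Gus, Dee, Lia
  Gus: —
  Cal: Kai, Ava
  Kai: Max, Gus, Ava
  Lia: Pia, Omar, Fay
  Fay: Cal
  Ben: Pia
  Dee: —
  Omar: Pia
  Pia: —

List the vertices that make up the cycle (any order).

Cal, Fay, Kai, Lia, Max

DFS with gray/black marking from Max:
Max gray
  Gus gray
  Gus black
  Dee gray
  Dee black
  Lia gray
    Pia gray
    Pia black
    Omar gray
      Omar→Pia: Pia black — skip
    Omar black
    Fay gray
      Cal gray
        Kai gray
          Kai→Max: Max is gray → back edge
Back edge closes the cycle Max → Lia → Fay → Cal → Kai → Max; its vertices are {Cal, Fay, Kai, Lia, Max}.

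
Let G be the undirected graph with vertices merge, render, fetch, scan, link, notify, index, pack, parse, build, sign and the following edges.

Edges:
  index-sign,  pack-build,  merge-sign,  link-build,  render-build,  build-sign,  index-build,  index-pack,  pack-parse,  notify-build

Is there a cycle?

Yes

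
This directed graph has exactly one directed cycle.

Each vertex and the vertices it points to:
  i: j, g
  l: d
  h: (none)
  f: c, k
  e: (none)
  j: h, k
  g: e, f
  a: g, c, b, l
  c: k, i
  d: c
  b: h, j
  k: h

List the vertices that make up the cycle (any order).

c, f, g, i

DFS with gray/black marking from g:
g gray
  e gray
  e black
  f gray
    c gray
      k gray
        h gray
        h black
      k black
      i gray
        j gray
          j→h: h black — skip
          j→k: k black — skip
        j black
        i→g: g is gray → back edge
Back edge closes the cycle g → f → c → i → g; its vertices are {c, f, g, i}.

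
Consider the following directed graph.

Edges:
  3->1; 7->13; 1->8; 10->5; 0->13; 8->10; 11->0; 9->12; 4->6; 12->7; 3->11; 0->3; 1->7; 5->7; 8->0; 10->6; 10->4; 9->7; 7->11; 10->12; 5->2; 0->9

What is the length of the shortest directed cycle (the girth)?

3

For each vertex v, BFS finds the shortest path from v back to v.
The shortest such closed walk is 0 → 3 → 11 → 0, length 3.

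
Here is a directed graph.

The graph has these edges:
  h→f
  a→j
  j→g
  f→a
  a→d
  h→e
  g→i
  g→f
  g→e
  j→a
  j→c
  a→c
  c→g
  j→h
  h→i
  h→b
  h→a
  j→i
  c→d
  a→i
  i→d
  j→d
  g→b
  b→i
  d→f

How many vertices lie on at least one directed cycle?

9

A vertex is on a directed cycle iff it belongs to a strongly connected component of size ≥ 2 (or has a self-loop).
The vertices on cycles are {a, b, c, d, f, g, h, i, j} — 9 in total.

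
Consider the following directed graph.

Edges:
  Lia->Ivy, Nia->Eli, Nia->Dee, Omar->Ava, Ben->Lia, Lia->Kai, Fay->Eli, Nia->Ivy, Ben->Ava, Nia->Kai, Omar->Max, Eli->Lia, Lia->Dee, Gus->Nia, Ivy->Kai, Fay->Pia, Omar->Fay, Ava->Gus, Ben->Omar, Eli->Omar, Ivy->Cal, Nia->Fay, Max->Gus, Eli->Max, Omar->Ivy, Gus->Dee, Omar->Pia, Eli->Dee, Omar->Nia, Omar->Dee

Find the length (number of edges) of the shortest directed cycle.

For each vertex v, BFS finds the shortest path from v back to v.
The shortest such closed walk is Omar → Fay → Eli → Omar, length 3.

3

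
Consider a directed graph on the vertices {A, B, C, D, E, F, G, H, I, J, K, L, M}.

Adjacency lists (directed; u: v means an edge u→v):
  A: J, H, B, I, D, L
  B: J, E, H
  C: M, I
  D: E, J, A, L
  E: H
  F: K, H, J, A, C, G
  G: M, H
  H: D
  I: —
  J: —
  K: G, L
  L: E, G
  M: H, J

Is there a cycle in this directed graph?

Yes

DFS with white/gray/black marking, starting from M:
M gray
  H gray
    D gray
      E gray
        E→H: H is gray → back edge
Back edge found, so a cycle exists: H → D → E → H.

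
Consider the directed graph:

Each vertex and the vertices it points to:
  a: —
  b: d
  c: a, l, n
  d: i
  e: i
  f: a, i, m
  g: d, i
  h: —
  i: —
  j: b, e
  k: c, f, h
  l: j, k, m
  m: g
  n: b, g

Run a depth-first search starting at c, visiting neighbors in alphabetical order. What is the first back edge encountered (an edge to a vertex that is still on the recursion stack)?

DFS from c (visiting neighbors in alphabetical order); mark gray on enter, black on exit:
c gray
  a gray
  a black
  l gray
    j gray
      b gray
        d gray
          i gray
          i black
        d black
      b black
      e gray
        e→i: i black — skip
      e black
    j black
    k gray
      k→c: c is gray → back edge
First back edge: k → c.

k→c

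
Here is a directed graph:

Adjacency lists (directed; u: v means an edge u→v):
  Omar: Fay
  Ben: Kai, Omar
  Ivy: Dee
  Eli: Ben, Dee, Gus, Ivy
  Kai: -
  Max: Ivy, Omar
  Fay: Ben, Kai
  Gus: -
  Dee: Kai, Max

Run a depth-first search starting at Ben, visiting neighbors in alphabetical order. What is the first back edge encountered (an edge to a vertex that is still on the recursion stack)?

Fay→Ben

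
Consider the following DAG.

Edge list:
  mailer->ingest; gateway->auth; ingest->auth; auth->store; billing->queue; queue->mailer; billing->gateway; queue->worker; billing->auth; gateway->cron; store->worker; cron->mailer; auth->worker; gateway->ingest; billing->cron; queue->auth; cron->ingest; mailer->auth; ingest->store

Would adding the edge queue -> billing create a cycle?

Yes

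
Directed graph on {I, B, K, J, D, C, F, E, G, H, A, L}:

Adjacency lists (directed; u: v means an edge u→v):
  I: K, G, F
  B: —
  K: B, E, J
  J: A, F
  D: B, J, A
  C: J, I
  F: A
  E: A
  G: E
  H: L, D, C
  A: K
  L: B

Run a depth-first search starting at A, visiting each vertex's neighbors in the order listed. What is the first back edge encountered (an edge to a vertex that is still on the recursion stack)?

E→A

DFS from A (visiting each vertex's neighbors in the order listed); mark gray on enter, black on exit:
A gray
  K gray
    B gray
    B black
    E gray
      E→A: A is gray → back edge
First back edge: E → A.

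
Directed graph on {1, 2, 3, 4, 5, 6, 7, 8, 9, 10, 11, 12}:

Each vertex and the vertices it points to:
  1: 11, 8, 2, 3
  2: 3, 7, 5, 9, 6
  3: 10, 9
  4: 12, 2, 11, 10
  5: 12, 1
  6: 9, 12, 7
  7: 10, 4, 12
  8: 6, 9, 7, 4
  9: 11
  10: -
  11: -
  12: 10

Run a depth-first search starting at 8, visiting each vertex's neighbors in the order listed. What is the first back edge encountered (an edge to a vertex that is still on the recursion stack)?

DFS from 8 (visiting each vertex's neighbors in the order listed); mark gray on enter, black on exit:
8 gray
  6 gray
    9 gray
      11 gray
      11 black
    9 black
    12 gray
      10 gray
      10 black
    12 black
    7 gray
      7→10: 10 black — skip
      4 gray
        4→12: 12 black — skip
        2 gray
          3 gray
            3→10: 10 black — skip
            3→9: 9 black — skip
          3 black
          2→7: 7 is gray → back edge
First back edge: 2 → 7.

2->7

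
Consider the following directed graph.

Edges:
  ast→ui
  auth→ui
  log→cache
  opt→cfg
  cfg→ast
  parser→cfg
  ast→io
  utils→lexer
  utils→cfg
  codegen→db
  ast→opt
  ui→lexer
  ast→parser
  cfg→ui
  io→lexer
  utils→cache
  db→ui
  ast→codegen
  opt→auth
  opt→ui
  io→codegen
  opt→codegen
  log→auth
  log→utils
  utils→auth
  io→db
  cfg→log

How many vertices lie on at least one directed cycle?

6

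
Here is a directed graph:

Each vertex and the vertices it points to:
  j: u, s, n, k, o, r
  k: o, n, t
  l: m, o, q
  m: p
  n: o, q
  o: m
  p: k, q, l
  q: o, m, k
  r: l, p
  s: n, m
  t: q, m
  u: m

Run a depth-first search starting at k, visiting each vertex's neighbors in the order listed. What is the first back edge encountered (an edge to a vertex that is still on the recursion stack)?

p->k

DFS from k (visiting each vertex's neighbors in the order listed); mark gray on enter, black on exit:
k gray
  o gray
    m gray
      p gray
        p→k: k is gray → back edge
First back edge: p → k.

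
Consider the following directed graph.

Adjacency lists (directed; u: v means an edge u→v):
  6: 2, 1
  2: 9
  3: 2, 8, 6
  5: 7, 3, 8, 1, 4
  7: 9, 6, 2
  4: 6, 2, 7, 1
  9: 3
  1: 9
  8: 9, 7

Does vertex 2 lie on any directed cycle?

Yes

2 is on a cycle iff 2 can reach itself via ≥1 edge.
2 → 9 → 3 → 2 — yes.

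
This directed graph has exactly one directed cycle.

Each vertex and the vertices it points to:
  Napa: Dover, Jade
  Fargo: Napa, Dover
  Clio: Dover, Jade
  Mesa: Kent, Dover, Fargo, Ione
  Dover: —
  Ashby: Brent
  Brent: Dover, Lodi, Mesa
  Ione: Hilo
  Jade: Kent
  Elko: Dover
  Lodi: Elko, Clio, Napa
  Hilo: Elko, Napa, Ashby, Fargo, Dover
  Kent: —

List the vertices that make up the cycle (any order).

Hilo, Ione, Mesa, Ashby, Brent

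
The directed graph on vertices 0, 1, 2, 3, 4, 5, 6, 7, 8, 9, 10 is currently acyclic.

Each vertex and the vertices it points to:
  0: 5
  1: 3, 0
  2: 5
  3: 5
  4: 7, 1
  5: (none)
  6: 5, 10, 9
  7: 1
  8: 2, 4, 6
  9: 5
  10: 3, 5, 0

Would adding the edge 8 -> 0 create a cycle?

No

Adding 8→0 creates a cycle iff 0 can already reach 8.
Explore from 0: no path reaches 8. The graph stays acyclic.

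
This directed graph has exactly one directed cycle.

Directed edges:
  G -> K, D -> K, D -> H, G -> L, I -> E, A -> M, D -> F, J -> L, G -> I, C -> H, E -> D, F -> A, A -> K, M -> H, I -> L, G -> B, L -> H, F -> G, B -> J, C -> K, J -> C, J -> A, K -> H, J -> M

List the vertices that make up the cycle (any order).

DFS with gray/black marking from E:
E gray
  D gray
    F gray
      A gray
        K gray
          H gray
          H black
        K black
        M gray
          M→H: H black — skip
        M black
      A black
      G gray
        G→K: K black — skip
        I gray
          L gray
            L→H: H black — skip
          L black
          I→E: E is gray → back edge
Back edge closes the cycle E → D → F → G → I → E; its vertices are {D, E, F, G, I}.

D, E, F, G, I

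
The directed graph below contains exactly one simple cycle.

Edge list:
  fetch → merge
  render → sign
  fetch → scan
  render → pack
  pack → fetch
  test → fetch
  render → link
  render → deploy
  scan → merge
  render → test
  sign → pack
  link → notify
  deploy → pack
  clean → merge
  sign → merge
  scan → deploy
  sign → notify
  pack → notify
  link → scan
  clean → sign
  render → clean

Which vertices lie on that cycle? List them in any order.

pack, scan, fetch, deploy

DFS with gray/black marking from scan:
scan gray
  deploy gray
    pack gray
      notify gray
      notify black
      fetch gray
        merge gray
        merge black
        fetch→scan: scan is gray → back edge
Back edge closes the cycle scan → deploy → pack → fetch → scan; its vertices are {pack, scan, fetch, deploy}.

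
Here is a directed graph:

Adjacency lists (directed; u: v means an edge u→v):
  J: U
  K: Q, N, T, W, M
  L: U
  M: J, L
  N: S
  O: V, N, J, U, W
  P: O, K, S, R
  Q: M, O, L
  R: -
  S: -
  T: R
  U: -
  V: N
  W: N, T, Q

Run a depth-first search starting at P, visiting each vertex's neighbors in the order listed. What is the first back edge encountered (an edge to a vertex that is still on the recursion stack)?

Q->O

DFS from P (visiting each vertex's neighbors in the order listed); mark gray on enter, black on exit:
P gray
  O gray
    V gray
      N gray
        S gray
        S black
      N black
    V black
    O→N: N black — skip
    J gray
      U gray
      U black
    J black
    O→U: U black — skip
    W gray
      W→N: N black — skip
      T gray
        R gray
        R black
      T black
      Q gray
        M gray
          M→J: J black — skip
          L gray
            L→U: U black — skip
          L black
        M black
        Q→O: O is gray → back edge
First back edge: Q → O.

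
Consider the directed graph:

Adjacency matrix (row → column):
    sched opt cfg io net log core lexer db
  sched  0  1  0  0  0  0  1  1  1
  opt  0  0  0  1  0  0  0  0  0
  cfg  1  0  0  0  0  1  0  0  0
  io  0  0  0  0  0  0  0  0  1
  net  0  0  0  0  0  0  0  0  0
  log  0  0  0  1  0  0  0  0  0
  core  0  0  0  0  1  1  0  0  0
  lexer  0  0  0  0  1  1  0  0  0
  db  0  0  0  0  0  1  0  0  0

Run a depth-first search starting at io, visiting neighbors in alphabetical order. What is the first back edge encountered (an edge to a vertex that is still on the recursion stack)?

log→io

DFS from io (visiting neighbors in alphabetical order); mark gray on enter, black on exit:
io gray
  db gray
    log gray
      log→io: io is gray → back edge
First back edge: log → io.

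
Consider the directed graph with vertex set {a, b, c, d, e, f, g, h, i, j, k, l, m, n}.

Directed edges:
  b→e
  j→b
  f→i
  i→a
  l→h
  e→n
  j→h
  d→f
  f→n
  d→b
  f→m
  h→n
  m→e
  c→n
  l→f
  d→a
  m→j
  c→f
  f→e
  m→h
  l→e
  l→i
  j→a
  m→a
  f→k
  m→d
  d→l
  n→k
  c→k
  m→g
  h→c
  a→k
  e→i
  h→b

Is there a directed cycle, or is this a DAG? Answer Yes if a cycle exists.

DFS with white/gray/black marking, starting from c:
c gray
  f gray
    k gray
    k black
    e gray
      n gray
        n→k: k black — skip
      n black
      i gray
        a gray
          a→k: k black — skip
        a black
      i black
    e black
    f→i: i black — skip
    f→n: n black — skip
    m gray
      h gray
        h→c: c is gray → back edge
Back edge found, so a cycle exists: c → f → m → h → c.

Yes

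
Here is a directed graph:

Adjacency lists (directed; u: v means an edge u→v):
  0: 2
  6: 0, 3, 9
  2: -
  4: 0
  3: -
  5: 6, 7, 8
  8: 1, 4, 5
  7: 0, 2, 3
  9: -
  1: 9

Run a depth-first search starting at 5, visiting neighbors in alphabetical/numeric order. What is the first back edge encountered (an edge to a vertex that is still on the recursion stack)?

8->5

DFS from 5 (visiting neighbors in alphabetical/numeric order); mark gray on enter, black on exit:
5 gray
  6 gray
    0 gray
      2 gray
      2 black
    0 black
    3 gray
    3 black
    9 gray
    9 black
  6 black
  7 gray
    7→0: 0 black — skip
    7→2: 2 black — skip
    7→3: 3 black — skip
  7 black
  8 gray
    1 gray
      1→9: 9 black — skip
    1 black
    4 gray
      4→0: 0 black — skip
    4 black
    8→5: 5 is gray → back edge
First back edge: 8 → 5.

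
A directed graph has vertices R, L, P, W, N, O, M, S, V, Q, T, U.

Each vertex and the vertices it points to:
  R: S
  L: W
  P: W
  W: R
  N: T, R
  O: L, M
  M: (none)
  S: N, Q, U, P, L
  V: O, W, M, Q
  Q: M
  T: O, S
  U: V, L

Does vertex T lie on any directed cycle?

Yes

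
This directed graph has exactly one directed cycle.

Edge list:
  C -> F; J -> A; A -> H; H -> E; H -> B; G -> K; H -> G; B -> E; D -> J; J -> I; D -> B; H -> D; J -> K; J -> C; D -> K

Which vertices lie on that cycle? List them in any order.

A, D, H, J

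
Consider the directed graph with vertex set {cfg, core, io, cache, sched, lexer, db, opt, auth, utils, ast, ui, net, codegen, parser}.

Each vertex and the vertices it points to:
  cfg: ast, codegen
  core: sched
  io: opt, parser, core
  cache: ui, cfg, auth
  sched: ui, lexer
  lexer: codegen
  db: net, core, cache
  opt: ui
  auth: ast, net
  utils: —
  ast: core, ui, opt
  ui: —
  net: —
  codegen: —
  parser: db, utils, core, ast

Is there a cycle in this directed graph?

No

DFS with white/gray/black marking, starting from cfg:
cfg gray
  ast gray
    core gray
      sched gray
        ui gray
        ui black
        lexer gray
          codegen gray
          codegen black
        lexer black
      sched black
    core black
    ast→ui: ui black — skip
    opt gray
      opt→ui: ui black — skip
    opt black
  ast black
  cfg→codegen: codegen black — skip
cfg black
io gray
  io→opt: opt black — skip
  parser gray
    db gray
      net gray
      net black
      db→core: core black — skip
      cache gray
        cache→ui: ui black — skip
        cache→cfg: cfg black — skip
        auth gray
          auth→ast: ast black — skip
          auth→net: net black — skip
        auth black
      cache black
    db black
    utils gray
    utils black
    parser→core: core black — skip
    parser→ast: ast black — skip
  parser black
  io→core: core black — skip
io black
Every edge goes to a white or black vertex — no back edge, so the graph is acyclic.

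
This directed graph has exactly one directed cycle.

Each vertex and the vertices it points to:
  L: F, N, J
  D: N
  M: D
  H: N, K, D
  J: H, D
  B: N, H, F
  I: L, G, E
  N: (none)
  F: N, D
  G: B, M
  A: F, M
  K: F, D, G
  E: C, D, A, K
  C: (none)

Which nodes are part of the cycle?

B, G, H, K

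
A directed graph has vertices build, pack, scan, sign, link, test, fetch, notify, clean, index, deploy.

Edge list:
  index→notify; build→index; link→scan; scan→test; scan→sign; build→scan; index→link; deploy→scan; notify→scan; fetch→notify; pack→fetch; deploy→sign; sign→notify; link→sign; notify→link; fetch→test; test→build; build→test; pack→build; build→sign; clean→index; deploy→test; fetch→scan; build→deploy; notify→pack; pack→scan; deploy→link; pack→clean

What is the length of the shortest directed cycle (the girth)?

For each vertex v, BFS finds the shortest path from v back to v.
The shortest such closed walk is build → test → build, length 2.

2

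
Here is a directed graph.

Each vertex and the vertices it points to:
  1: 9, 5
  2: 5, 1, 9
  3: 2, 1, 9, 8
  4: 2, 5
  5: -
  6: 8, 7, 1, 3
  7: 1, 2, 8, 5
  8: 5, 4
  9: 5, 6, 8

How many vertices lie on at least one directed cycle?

8

A vertex is on a directed cycle iff it belongs to a strongly connected component of size ≥ 2 (or has a self-loop).
The vertices on cycles are {1, 2, 3, 4, 6, 7, 8, 9} — 8 in total.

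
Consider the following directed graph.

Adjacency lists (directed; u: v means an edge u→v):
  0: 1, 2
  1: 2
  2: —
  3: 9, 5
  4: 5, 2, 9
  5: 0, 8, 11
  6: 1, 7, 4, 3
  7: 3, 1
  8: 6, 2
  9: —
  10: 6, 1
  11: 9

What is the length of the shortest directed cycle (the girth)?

For each vertex v, BFS finds the shortest path from v back to v.
The shortest such closed walk is 6 → 3 → 5 → 8 → 6, length 4.

4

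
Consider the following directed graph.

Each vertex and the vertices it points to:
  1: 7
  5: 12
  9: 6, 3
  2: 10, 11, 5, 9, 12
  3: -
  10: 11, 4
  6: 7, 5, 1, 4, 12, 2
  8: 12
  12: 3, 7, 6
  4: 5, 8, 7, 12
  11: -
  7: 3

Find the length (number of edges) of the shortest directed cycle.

2

For each vertex v, BFS finds the shortest path from v back to v.
The shortest such closed walk is 6 → 12 → 6, length 2.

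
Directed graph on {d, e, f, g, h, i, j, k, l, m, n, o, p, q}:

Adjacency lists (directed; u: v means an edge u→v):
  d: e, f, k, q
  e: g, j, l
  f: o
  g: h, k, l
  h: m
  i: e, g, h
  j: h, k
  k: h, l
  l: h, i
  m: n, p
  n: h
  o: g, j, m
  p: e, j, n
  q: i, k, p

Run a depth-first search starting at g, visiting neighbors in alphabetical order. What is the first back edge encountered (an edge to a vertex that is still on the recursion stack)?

n→h

DFS from g (visiting neighbors in alphabetical order); mark gray on enter, black on exit:
g gray
  h gray
    m gray
      n gray
        n→h: h is gray → back edge
First back edge: n → h.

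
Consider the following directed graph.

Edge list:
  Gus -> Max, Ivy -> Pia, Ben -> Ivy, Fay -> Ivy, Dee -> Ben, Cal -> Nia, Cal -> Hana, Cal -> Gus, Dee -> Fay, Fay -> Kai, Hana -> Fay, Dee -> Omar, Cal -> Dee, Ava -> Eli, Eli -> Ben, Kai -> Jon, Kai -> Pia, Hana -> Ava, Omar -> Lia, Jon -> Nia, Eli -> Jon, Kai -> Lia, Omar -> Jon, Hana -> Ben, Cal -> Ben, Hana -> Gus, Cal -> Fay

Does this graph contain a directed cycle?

No

DFS with white/gray/black marking, starting from Cal:
Cal gray
  Nia gray
  Nia black
  Hana gray
    Fay gray
      Ivy gray
        Pia gray
        Pia black
      Ivy black
      Kai gray
        Kai→Pia: Pia black — skip
        Jon gray
          Jon→Nia: Nia black — skip
        Jon black
        Lia gray
        Lia black
      Kai black
    Fay black
    Ben gray
      Ben→Ivy: Ivy black — skip
    Ben black
    Ava gray
      Eli gray
        Eli→Ben: Ben black — skip
        Eli→Jon: Jon black — skip
      Eli black
    Ava black
    Gus gray
      Max gray
      Max black
    Gus black
  Hana black
  Cal→Fay: Fay black — skip
  Cal→Gus: Gus black — skip
  Cal→Ben: Ben black — skip
  Dee gray
    Omar gray
      Omar→Lia: Lia black — skip
      Omar→Jon: Jon black — skip
    Omar black
    Dee→Ben: Ben black — skip
    Dee→Fay: Fay black — skip
  Dee black
Cal black
Every edge goes to a white or black vertex — no back edge, so the graph is acyclic.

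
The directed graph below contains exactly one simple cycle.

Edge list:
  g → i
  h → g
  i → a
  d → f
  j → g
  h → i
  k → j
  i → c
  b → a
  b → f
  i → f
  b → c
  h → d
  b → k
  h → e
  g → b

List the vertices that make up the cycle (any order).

b, g, j, k

DFS with gray/black marking from g:
g gray
  i gray
    f gray
    f black
    a gray
    a black
    c gray
    c black
  i black
  b gray
    b→c: c black — skip
    b→a: a black — skip
    k gray
      j gray
        j→g: g is gray → back edge
Back edge closes the cycle g → b → k → j → g; its vertices are {b, g, j, k}.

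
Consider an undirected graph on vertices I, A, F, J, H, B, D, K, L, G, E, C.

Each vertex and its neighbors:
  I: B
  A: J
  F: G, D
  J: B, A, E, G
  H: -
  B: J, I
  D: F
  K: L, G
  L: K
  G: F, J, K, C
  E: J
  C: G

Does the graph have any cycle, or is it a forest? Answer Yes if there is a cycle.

DFS, tracking each vertex's parent; an edge to a visited non-parent vertex closes a cycle.
Start from L:
visit L (parent –)
  visit K (parent L)
    K–L: parent, skip
    visit G (parent K)
      visit F (parent G)
        F–G: parent, skip
        visit D (parent F)
          D–F: parent, skip
      visit J (parent G)
        visit B (parent J)
          B–J: parent, skip
          visit I (parent B)
            I–B: parent, skip
        visit A (parent J)
          A–J: parent, skip
        visit E (parent J)
          E–J: parent, skip
        J–G: parent, skip
      G–K: parent, skip
      visit C (parent G)
        C–G: parent, skip
visit H (parent –)
No non-parent visited neighbor found — the graph is a forest.

No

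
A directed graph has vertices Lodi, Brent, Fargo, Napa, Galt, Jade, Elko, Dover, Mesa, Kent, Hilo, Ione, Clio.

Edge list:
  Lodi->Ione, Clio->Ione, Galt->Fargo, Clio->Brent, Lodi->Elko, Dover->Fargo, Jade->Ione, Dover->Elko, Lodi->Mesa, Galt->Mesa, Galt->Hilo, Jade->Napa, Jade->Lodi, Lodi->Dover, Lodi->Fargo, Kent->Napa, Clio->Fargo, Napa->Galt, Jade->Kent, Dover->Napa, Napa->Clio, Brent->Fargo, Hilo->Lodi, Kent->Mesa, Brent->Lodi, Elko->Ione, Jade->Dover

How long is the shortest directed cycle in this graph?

5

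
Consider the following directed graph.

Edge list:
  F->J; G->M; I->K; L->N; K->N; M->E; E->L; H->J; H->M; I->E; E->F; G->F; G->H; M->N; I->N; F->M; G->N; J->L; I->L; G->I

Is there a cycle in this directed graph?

Yes

DFS with white/gray/black marking, starting from F:
F gray
  M gray
    E gray
      E→F: F is gray → back edge
Back edge found, so a cycle exists: F → M → E → F.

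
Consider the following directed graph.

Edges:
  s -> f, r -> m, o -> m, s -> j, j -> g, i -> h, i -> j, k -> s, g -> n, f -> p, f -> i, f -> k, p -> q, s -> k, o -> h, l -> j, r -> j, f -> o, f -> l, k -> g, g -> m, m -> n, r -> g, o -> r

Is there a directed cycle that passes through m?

m lies on a cycle iff there is a path from m back to itself.
Exploring from m, it never reaches itself; equivalently, its strongly connected component is a singleton.

No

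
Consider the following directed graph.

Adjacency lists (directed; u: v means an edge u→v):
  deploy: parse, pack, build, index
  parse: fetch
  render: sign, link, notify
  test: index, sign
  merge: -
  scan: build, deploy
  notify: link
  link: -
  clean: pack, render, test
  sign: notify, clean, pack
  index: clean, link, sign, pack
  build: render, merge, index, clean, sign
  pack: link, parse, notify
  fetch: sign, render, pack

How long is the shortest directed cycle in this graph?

3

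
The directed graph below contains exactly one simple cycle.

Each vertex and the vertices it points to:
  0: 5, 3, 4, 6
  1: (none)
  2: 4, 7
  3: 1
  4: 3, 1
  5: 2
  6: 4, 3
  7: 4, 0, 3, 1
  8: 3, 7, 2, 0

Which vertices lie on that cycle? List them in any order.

0, 2, 5, 7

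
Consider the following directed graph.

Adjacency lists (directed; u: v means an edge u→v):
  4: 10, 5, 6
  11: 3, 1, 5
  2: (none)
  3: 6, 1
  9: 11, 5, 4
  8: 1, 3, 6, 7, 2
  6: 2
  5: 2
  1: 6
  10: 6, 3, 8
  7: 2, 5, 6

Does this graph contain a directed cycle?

DFS with white/gray/black marking, starting from 2:
2 gray
2 black
4 gray
  10 gray
    6 gray
      6→2: 2 black — skip
    6 black
    3 gray
      3→6: 6 black — skip
      1 gray
        1→6: 6 black — skip
      1 black
    3 black
    8 gray
      8→1: 1 black — skip
      8→3: 3 black — skip
      8→6: 6 black — skip
      7 gray
        7→2: 2 black — skip
        5 gray
          5→2: 2 black — skip
        5 black
        7→6: 6 black — skip
      7 black
      8→2: 2 black — skip
    8 black
  10 black
  4→5: 5 black — skip
  4→6: 6 black — skip
4 black
11 gray
  11→3: 3 black — skip
  11→1: 1 black — skip
  11→5: 5 black — skip
11 black
9 gray
  9→11: 11 black — skip
  9→5: 5 black — skip
  9→4: 4 black — skip
9 black
Every edge goes to a white or black vertex — no back edge, so the graph is acyclic.

No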